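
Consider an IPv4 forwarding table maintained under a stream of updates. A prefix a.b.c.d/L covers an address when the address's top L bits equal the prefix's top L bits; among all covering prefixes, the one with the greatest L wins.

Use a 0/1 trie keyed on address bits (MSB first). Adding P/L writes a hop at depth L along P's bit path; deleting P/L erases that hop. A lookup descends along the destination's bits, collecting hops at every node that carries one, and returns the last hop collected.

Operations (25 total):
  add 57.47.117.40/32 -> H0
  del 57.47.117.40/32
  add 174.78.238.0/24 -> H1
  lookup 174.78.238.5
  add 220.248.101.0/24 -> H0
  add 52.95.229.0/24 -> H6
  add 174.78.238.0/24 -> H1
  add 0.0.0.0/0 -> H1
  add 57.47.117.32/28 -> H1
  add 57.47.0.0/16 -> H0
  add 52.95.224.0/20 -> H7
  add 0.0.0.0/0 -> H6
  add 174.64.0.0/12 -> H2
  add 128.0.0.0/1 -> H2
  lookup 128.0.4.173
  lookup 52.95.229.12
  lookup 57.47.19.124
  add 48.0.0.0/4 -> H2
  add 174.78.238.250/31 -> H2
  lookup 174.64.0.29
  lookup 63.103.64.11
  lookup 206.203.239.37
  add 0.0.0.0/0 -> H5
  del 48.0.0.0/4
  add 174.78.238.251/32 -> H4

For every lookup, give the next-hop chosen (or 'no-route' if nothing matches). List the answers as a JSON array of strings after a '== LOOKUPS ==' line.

Process each operation:
  + 57.47.117.40/32 (H0) depth=32
  - 57.47.117.40/32 clear@32
  + 174.78.238.0/24 (H1) depth=24
  Q 174.78.238.5: descend 101011100100111011101110 ; hops seen [H1] ; pick H1
  + 220.248.101.0/24 (H0) depth=24
  + 52.95.229.0/24 (H6) depth=24
  + 174.78.238.0/24 (H1) depth=24
  + 0.0.0.0/0 (H1) depth=0
  + 57.47.117.32/28 (H1) depth=28
  + 57.47.0.0/16 (H0) depth=16
  + 52.95.224.0/20 (H7) depth=20
  + 0.0.0.0/0 (H6) depth=0
  + 174.64.0.0/12 (H2) depth=12
  + 128.0.0.0/1 (H2) depth=1
  Q 128.0.4.173: descend 10 ; hops seen [H6,H2] ; pick H2
  Q 52.95.229.12: descend 001101000101111111100101 ; hops seen [H6,H7,H6] ; pick H6
  Q 57.47.19.124: descend 00111001001011110 ; hops seen [H6,H0] ; pick H0
  + 48.0.0.0/4 (H2) depth=4
  + 174.78.238.250/31 (H2) depth=31
  Q 174.64.0.29: descend 101011100100 ; hops seen [H6,H2,H2] ; pick H2
  Q 63.103.64.11: descend 00111 ; hops seen [H6,H2] ; pick H2
  Q 206.203.239.37: descend 110 ; hops seen [H6,H2] ; pick H2
  + 0.0.0.0/0 (H5) depth=0
  - 48.0.0.0/4 clear@4
  + 174.78.238.251/32 (H4) depth=32

== LOOKUPS ==
["H1","H2","H6","H0","H2","H2","H2"]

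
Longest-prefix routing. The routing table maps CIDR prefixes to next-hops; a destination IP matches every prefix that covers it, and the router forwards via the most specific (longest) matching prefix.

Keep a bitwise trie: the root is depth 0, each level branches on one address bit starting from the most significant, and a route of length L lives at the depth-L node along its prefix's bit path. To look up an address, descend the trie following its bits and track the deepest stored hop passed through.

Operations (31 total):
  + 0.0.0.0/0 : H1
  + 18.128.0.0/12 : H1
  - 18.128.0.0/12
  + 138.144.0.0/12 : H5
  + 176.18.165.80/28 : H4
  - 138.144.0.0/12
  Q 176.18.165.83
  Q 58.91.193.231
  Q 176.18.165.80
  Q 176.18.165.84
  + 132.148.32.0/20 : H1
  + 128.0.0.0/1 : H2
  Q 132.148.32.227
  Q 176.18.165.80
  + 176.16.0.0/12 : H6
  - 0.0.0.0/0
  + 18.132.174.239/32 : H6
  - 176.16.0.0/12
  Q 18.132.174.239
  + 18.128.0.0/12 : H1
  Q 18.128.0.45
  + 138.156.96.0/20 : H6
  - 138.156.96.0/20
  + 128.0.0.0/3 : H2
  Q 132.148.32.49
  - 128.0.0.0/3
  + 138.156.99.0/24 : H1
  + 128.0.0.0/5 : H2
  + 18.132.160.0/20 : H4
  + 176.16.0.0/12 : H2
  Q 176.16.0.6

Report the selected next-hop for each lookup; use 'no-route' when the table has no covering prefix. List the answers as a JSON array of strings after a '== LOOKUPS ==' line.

Trace:
  add 0.0.0.0/0 -> H1 at depth 0
  add 18.128.0.0/12 -> H1 at depth 12
  del 18.128.0.0/12 (clear depth 12)
  add 138.144.0.0/12 -> H5 at depth 12
  add 176.18.165.80/28 -> H4 at depth 28
  del 138.144.0.0/12 (clear depth 12)
  lookup 176.18.165.83: bits 1011000000010010101001010101 walk d0:H1→d1:-→d2:-→d3:-→d4:-→d5:-→d6:-→d7:-→d8:-→d9:-→d10:-→d11:-→d12:-→d13:-→d14:-→d15:-→d16:-→d17:-→d18:-→d19:-→d20:-→d21:-→d22:-→d23:-→d24:-→d25:-→d26:-→d27:-→d28:H4 -> H4
  lookup 58.91.193.231: bits 00 walk d0:H1→d1:-→d2:- -> H1
  lookup 176.18.165.80: bits 1011000000010010101001010101 walk d0:H1→d1:-→d2:-→d3:-→d4:-→d5:-→d6:-→d7:-→d8:-→d9:-→d10:-→d11:-→d12:-→d13:-→d14:-→d15:-→d16:-→d17:-→d18:-→d19:-→d20:-→d21:-→d22:-→d23:-→d24:-→d25:-→d26:-→d27:-→d28:H4 -> H4
  lookup 176.18.165.84: bits 1011000000010010101001010101 walk d0:H1→d1:-→d2:-→d3:-→d4:-→d5:-→d6:-→d7:-→d8:-→d9:-→d10:-→d11:-→d12:-→d13:-→d14:-→d15:-→d16:-→d17:-→d18:-→d19:-→d20:-→d21:-→d22:-→d23:-→d24:-→d25:-→d26:-→d27:-→d28:H4 -> H4
  add 132.148.32.0/20 -> H1 at depth 20
  add 128.0.0.0/1 -> H2 at depth 1
  lookup 132.148.32.227: bits 10000100100101000010 walk d0:H1→d1:H2→d2:-→d3:-→d4:-→d5:-→d6:-→d7:-→d8:-→d9:-→d10:-→d11:-→d12:-→d13:-→d14:-→d15:-→d16:-→d17:-→d18:-→d19:-→d20:H1 -> H1
  lookup 176.18.165.80: bits 1011000000010010101001010101 walk d0:H1→d1:H2→d2:-→d3:-→d4:-→d5:-→d6:-→d7:-→d8:-→d9:-→d10:-→d11:-→d12:-→d13:-→d14:-→d15:-→d16:-→d17:-→d18:-→d19:-→d20:-→d21:-→d22:-→d23:-→d24:-→d25:-→d26:-→d27:-→d28:H4 -> H4
  add 176.16.0.0/12 -> H6 at depth 12
  del 0.0.0.0/0 (clear depth 0)
  add 18.132.174.239/32 -> H6 at depth 32
  del 176.16.0.0/12 (clear depth 12)
  lookup 18.132.174.239: bits 00010010100001001010111011101111 walk d0:-→d1:-→d2:-→d3:-→d4:-→d5:-→d6:-→d7:-→d8:-→d9:-→d10:-→d11:-→d12:-→d13:-→d14:-→d15:-→d16:-→d17:-→d18:-→d19:-→d20:-→d21:-→d22:-→d23:-→d24:-→d25:-→d26:-→d27:-→d28:-→d29:-→d30:-→d31:-→d32:H6 -> H6
  add 18.128.0.0/12 -> H1 at depth 12
  lookup 18.128.0.45: bits 0001001010000 walk d0:-→d1:-→d2:-→d3:-→d4:-→d5:-→d6:-→d7:-→d8:-→d9:-→d10:-→d11:-→d12:H1→d13:- -> H1
  add 138.156.96.0/20 -> H6 at depth 20
  del 138.156.96.0/20 (clear depth 20)
  add 128.0.0.0/3 -> H2 at depth 3
  lookup 132.148.32.49: bits 10000100100101000010 walk d0:-→d1:H2→d2:-→d3:H2→d4:-→d5:-→d6:-→d7:-→d8:-→d9:-→d10:-→d11:-→d12:-→d13:-→d14:-→d15:-→d16:-→d17:-→d18:-→d19:-→d20:H1 -> H1
  del 128.0.0.0/3 (clear depth 3)
  add 138.156.99.0/24 -> H1 at depth 24
  add 128.0.0.0/5 -> H2 at depth 5
  add 18.132.160.0/20 -> H4 at depth 20
  add 176.16.0.0/12 -> H2 at depth 12
  lookup 176.16.0.6: bits 10110000000100 walk d0:-→d1:H2→d2:-→d3:-→d4:-→d5:-→d6:-→d7:-→d8:-→d9:-→d10:-→d11:-→d12:H2→d13:-→d14:- -> H2

== LOOKUPS ==
["H4","H1","H4","H4","H1","H4","H6","H1","H1","H2"]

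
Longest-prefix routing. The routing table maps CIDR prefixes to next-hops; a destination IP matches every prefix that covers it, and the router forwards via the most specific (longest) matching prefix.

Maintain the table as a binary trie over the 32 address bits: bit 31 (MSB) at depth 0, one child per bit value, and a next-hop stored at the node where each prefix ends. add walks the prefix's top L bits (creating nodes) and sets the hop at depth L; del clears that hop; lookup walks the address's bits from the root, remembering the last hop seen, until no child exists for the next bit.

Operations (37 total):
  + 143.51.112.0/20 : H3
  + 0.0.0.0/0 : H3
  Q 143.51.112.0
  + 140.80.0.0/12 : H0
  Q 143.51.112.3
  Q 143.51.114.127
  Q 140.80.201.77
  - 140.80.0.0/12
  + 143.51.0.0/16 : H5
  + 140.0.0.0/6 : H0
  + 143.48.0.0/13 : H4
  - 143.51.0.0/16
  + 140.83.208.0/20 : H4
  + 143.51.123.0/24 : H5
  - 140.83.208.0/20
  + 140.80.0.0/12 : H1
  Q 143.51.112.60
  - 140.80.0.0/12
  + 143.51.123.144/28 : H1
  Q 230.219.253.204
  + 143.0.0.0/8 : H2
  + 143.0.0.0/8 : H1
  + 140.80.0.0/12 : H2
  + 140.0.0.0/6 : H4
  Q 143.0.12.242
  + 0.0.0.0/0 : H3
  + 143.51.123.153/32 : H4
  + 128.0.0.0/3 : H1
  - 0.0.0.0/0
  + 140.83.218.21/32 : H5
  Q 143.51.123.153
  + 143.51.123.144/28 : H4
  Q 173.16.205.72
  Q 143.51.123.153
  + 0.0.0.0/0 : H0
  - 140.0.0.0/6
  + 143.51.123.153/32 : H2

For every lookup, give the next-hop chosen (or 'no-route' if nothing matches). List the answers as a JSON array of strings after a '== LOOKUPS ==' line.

Trace:
  + 143.51.112.0/20 (H3) depth=20
  + 0.0.0.0/0 (H3) depth=0
  Q 143.51.112.0: descend 10001111001100110111 ; hops seen [H3,H3] ; pick H3
  + 140.80.0.0/12 (H0) depth=12
  Q 143.51.112.3: descend 10001111001100110111 ; hops seen [H3,H3] ; pick H3
  Q 143.51.114.127: descend 10001111001100110111 ; hops seen [H3,H3] ; pick H3
  Q 140.80.201.77: descend 100011000101 ; hops seen [H3,H0] ; pick H0
  del 140.80.0.0/12 (clear depth 12)
  + 143.51.0.0/16 (H5) depth=16
  + 140.0.0.0/6 (H0) depth=6
  + 143.48.0.0/13 (H4) depth=13
  del 143.51.0.0/16 (clear depth 16)
  + 140.83.208.0/20 (H4) depth=20
  + 143.51.123.0/24 (H5) depth=24
  del 140.83.208.0/20 (clear depth 20)
  + 140.80.0.0/12 (H1) depth=12
  Q 143.51.112.60: descend 10001111001100110111 ; hops seen [H3,H0,H4,H3] ; pick H3
  del 140.80.0.0/12 (clear depth 12)
  + 143.51.123.144/28 (H1) depth=28
  Q 230.219.253.204: descend 1 ; hops seen [H3] ; pick H3
  + 143.0.0.0/8 (H2) depth=8
  + 143.0.0.0/8 (H1) depth=8
  + 140.80.0.0/12 (H2) depth=12
  + 140.0.0.0/6 (H4) depth=6
  Q 143.0.12.242: descend 1000111100 ; hops seen [H3,H4,H1] ; pick H1
  + 0.0.0.0/0 (H3) depth=0
  + 143.51.123.153/32 (H4) depth=32
  + 128.0.0.0/3 (H1) depth=3
  del 0.0.0.0/0 (clear depth 0)
  + 140.83.218.21/32 (H5) depth=32
  Q 143.51.123.153: descend 10001111001100110111101110011001 ; hops seen [H1,H4,H1,H4,H3,H5,H1,H4] ; pick H4
  + 143.51.123.144/28 (H4) depth=28
  Q 173.16.205.72: descend 10 ; hops seen [∅] ; pick no-route
  Q 143.51.123.153: descend 10001111001100110111101110011001 ; hops seen [H1,H4,H1,H4,H3,H5,H4,H4] ; pick H4
  + 0.0.0.0/0 (H0) depth=0
  del 140.0.0.0/6 (clear depth 6)
  + 143.51.123.153/32 (H2) depth=32

== LOOKUPS ==
["H3","H3","H3","H0","H3","H3","H1","H4","no-route","H4"]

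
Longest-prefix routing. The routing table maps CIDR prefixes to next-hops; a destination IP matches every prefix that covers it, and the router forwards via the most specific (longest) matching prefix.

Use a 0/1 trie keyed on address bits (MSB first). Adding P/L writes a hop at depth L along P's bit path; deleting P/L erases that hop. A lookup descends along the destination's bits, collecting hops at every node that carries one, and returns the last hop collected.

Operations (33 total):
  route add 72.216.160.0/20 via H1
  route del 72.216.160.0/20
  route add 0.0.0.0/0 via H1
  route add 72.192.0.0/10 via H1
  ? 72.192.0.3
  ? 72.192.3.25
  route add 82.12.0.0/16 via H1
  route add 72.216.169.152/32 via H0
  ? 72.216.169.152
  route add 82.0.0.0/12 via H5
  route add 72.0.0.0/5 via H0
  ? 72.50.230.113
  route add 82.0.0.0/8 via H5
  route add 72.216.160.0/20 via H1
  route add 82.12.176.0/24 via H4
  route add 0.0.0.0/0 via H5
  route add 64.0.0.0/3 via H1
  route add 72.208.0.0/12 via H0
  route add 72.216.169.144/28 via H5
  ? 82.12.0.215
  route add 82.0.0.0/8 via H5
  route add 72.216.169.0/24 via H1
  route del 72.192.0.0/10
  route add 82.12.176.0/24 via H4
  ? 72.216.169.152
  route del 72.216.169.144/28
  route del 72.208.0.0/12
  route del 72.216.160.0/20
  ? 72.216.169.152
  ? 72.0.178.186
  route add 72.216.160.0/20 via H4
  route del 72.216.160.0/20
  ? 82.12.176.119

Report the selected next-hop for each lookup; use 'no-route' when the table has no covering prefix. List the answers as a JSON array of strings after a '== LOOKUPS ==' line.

Process each operation:
  add 72.216.160.0/20 -> H1 at depth 20
  del 72.216.160.0/20 (clear depth 20)
  add 0.0.0.0/0 -> H1 at depth 0
  add 72.192.0.0/10 -> H1 at depth 10
  lookup 72.192.0.3: bits 01001000110 walk d0:H1→d1:-→d2:-→d3:-→d4:-→d5:-→d6:-→d7:-→d8:-→d9:-→d10:H1→d11:- -> H1
  lookup 72.192.3.25: bits 01001000110 walk d0:H1→d1:-→d2:-→d3:-→d4:-→d5:-→d6:-→d7:-→d8:-→d9:-→d10:H1→d11:- -> H1
  add 82.12.0.0/16 -> H1 at depth 16
  add 72.216.169.152/32 -> H0 at depth 32
  lookup 72.216.169.152: bits 01001000110110001010100110011000 walk d0:H1→d1:-→d2:-→d3:-→d4:-→d5:-→d6:-→d7:-→d8:-→d9:-→d10:H1→d11:-→d12:-→d13:-→d14:-→d15:-→d16:-→d17:-→d18:-→d19:-→d20:-→d21:-→d22:-→d23:-→d24:-→d25:-→d26:-→d27:-→d28:-→d29:-→d30:-→d31:-→d32:H0 -> H0
  add 82.0.0.0/12 -> H5 at depth 12
  add 72.0.0.0/5 -> H0 at depth 5
  lookup 72.50.230.113: bits 01001000 walk d0:H1→d1:-→d2:-→d3:-→d4:-→d5:H0→d6:-→d7:-→d8:- -> H0
  add 82.0.0.0/8 -> H5 at depth 8
  add 72.216.160.0/20 -> H1 at depth 20
  add 82.12.176.0/24 -> H4 at depth 24
  add 0.0.0.0/0 -> H5 at depth 0
  add 64.0.0.0/3 -> H1 at depth 3
  add 72.208.0.0/12 -> H0 at depth 12
  add 72.216.169.144/28 -> H5 at depth 28
  lookup 82.12.0.215: bits 0101001000001100 walk d0:H5→d1:-→d2:-→d3:H1→d4:-→d5:-→d6:-→d7:-→d8:H5→d9:-→d10:-→d11:-→d12:H5→d13:-→d14:-→d15:-→d16:H1 -> H1
  add 82.0.0.0/8 -> H5 at depth 8
  add 72.216.169.0/24 -> H1 at depth 24
  del 72.192.0.0/10 (clear depth 10)
  add 82.12.176.0/24 -> H4 at depth 24
  lookup 72.216.169.152: bits 01001000110110001010100110011000 walk d0:H5→d1:-→d2:-→d3:H1→d4:-→d5:H0→d6:-→d7:-→d8:-→d9:-→d10:-→d11:-→d12:H0→d13:-→d14:-→d15:-→d16:-→d17:-→d18:-→d19:-→d20:H1→d21:-→d22:-→d23:-→d24:H1→d25:-→d26:-→d27:-→d28:H5→d29:-→d30:-→d31:-→d32:H0 -> H0
  del 72.216.169.144/28 (clear depth 28)
  del 72.208.0.0/12 (clear depth 12)
  del 72.216.160.0/20 (clear depth 20)
  lookup 72.216.169.152: bits 01001000110110001010100110011000 walk d0:H5→d1:-→d2:-→d3:H1→d4:-→d5:H0→d6:-→d7:-→d8:-→d9:-→d10:-→d11:-→d12:-→d13:-→d14:-→d15:-→d16:-→d17:-→d18:-→d19:-→d20:-→d21:-→d22:-→d23:-→d24:H1→d25:-→d26:-→d27:-→d28:-→d29:-→d30:-→d31:-→d32:H0 -> H0
  lookup 72.0.178.186: bits 01001000 walk d0:H5→d1:-→d2:-→d3:H1→d4:-→d5:H0→d6:-→d7:-→d8:- -> H0
  add 72.216.160.0/20 -> H4 at depth 20
  del 72.216.160.0/20 (clear depth 20)
  lookup 82.12.176.119: bits 010100100000110010110000 walk d0:H5→d1:-→d2:-→d3:H1→d4:-→d5:-→d6:-→d7:-→d8:H5→d9:-→d10:-→d11:-→d12:H5→d13:-→d14:-→d15:-→d16:H1→d17:-→d18:-→d19:-→d20:-→d21:-→d22:-→d23:-→d24:H4 -> H4

== LOOKUPS ==
["H1","H1","H0","H0","H1","H0","H0","H0","H4"]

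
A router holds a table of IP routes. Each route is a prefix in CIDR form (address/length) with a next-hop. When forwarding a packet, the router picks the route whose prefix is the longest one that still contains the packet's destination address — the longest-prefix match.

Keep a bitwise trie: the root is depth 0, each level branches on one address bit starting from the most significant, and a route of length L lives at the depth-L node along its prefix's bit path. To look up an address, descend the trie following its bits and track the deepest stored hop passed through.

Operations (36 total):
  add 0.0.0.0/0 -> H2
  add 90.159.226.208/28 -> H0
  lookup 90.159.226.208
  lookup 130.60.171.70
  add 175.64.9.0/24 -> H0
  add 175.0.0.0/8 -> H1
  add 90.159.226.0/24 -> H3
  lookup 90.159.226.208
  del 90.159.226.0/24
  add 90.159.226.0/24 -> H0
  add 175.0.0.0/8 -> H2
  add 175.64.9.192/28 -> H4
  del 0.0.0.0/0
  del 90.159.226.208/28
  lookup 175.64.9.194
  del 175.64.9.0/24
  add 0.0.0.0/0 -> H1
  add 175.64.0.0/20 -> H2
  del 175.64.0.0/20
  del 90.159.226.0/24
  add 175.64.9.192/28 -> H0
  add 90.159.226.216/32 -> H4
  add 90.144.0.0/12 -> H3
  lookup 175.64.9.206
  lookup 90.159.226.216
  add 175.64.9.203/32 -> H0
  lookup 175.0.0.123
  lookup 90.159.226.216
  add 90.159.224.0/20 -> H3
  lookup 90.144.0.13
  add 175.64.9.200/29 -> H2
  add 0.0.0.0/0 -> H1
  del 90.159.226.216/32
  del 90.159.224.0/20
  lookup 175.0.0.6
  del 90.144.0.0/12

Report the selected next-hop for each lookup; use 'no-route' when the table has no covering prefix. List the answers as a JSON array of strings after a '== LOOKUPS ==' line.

Process each operation:
  + 0.0.0.0/0 (H2) depth=0
  + 90.159.226.208/28 (H0) depth=28
  Q 90.159.226.208: descend 0101101010011111111000101101 ; hops seen [H2,H0] ; pick H0
  Q 130.60.171.70: descend ε ; hops seen [H2] ; pick H2
  + 175.64.9.0/24 (H0) depth=24
  + 175.0.0.0/8 (H1) depth=8
  + 90.159.226.0/24 (H3) depth=24
  Q 90.159.226.208: descend 0101101010011111111000101101 ; hops seen [H2,H3,H0] ; pick H0
  del 90.159.226.0/24 (clear depth 24)
  + 90.159.226.0/24 (H0) depth=24
  + 175.0.0.0/8 (H2) depth=8
  + 175.64.9.192/28 (H4) depth=28
  del 0.0.0.0/0 (clear depth 0)
  del 90.159.226.208/28 (clear depth 28)
  Q 175.64.9.194: descend 1010111101000000000010011100 ; hops seen [H2,H0,H4] ; pick H4
  del 175.64.9.0/24 (clear depth 24)
  + 0.0.0.0/0 (H1) depth=0
  + 175.64.0.0/20 (H2) depth=20
  del 175.64.0.0/20 (clear depth 20)
  del 90.159.226.0/24 (clear depth 24)
  + 175.64.9.192/28 (H0) depth=28
  + 90.159.226.216/32 (H4) depth=32
  + 90.144.0.0/12 (H3) depth=12
  Q 175.64.9.206: descend 1010111101000000000010011100 ; hops seen [H1,H2,H0] ; pick H0
  Q 90.159.226.216: descend 01011010100111111110001011011000 ; hops seen [H1,H3,H4] ; pick H4
  + 175.64.9.203/32 (H0) depth=32
  Q 175.0.0.123: descend 101011110 ; hops seen [H1,H2] ; pick H2
  Q 90.159.226.216: descend 01011010100111111110001011011000 ; hops seen [H1,H3,H4] ; pick H4
  + 90.159.224.0/20 (H3) depth=20
  Q 90.144.0.13: descend 010110101001 ; hops seen [H1,H3] ; pick H3
  + 175.64.9.200/29 (H2) depth=29
  + 0.0.0.0/0 (H1) depth=0
  del 90.159.226.216/32 (clear depth 32)
  del 90.159.224.0/20 (clear depth 20)
  Q 175.0.0.6: descend 101011110 ; hops seen [H1,H2] ; pick H2
  del 90.144.0.0/12 (clear depth 12)

== LOOKUPS ==
["H0","H2","H0","H4","H0","H4","H2","H4","H3","H2"]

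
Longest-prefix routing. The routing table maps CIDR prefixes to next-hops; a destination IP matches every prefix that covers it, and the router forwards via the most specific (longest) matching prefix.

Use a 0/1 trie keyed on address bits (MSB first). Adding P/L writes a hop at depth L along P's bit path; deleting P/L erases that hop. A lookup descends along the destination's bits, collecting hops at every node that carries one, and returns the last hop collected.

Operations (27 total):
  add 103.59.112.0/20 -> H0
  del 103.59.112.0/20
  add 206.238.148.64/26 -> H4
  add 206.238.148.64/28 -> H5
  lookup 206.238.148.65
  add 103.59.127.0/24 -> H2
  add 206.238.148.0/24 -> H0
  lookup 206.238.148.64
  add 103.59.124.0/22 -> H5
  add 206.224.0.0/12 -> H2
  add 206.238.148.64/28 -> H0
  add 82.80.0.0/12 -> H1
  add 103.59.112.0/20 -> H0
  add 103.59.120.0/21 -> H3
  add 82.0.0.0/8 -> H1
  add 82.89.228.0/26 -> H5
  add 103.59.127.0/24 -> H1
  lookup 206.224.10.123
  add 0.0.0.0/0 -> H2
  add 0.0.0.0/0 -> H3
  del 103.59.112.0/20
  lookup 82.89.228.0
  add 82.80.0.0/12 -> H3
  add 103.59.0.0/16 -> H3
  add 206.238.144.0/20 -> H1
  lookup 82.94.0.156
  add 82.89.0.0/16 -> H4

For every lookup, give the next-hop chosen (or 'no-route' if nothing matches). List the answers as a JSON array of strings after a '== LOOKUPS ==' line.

Apply in order:
  + 103.59.112.0/20 (H0) depth=20
  del 103.59.112.0/20 (clear depth 20)
  + 206.238.148.64/26 (H4) depth=26
  + 206.238.148.64/28 (H5) depth=28
  Q 206.238.148.65: descend 1100111011101110100101000100 ; hops seen [H4,H5] ; pick H5
  + 103.59.127.0/24 (H2) depth=24
  + 206.238.148.0/24 (H0) depth=24
  Q 206.238.148.64: descend 1100111011101110100101000100 ; hops seen [H0,H4,H5] ; pick H5
  + 103.59.124.0/22 (H5) depth=22
  + 206.224.0.0/12 (H2) depth=12
  + 206.238.148.64/28 (H0) depth=28
  + 82.80.0.0/12 (H1) depth=12
  + 103.59.112.0/20 (H0) depth=20
  + 103.59.120.0/21 (H3) depth=21
  + 82.0.0.0/8 (H1) depth=8
  + 82.89.228.0/26 (H5) depth=26
  + 103.59.127.0/24 (H1) depth=24
  Q 206.224.10.123: descend 110011101110 ; hops seen [H2] ; pick H2
  + 0.0.0.0/0 (H2) depth=0
  + 0.0.0.0/0 (H3) depth=0
  del 103.59.112.0/20 (clear depth 20)
  Q 82.89.228.0: descend 01010010010110011110010000 ; hops seen [H3,H1,H1,H5] ; pick H5
  + 82.80.0.0/12 (H3) depth=12
  + 103.59.0.0/16 (H3) depth=16
  + 206.238.144.0/20 (H1) depth=20
  Q 82.94.0.156: descend 0101001001011 ; hops seen [H3,H1,H3] ; pick H3
  + 82.89.0.0/16 (H4) depth=16

== LOOKUPS ==
["H5","H5","H2","H5","H3"]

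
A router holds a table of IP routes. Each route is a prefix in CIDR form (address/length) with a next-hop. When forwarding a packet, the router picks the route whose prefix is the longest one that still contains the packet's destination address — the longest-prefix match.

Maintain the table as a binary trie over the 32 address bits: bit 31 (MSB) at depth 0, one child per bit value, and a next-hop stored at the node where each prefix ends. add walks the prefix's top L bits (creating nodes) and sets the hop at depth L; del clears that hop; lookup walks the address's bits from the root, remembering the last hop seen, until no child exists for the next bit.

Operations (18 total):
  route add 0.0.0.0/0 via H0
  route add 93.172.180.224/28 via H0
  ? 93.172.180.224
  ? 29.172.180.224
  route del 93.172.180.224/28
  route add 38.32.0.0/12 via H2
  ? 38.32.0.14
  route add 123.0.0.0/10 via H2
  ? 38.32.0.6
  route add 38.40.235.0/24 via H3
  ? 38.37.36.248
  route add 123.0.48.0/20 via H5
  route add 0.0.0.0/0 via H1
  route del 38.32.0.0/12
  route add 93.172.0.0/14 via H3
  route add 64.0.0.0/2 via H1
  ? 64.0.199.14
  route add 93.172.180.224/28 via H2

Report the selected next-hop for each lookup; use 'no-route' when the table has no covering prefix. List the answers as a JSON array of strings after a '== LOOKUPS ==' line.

Apply in order:
  add 0.0.0.0/0 -> H0 at depth 0
  add 93.172.180.224/28 -> H0 at depth 28
  lookup 93.172.180.224: bits 0101110110101100101101001110 walk d0:H0→d1:-→d2:-→d3:-→d4:-→d5:-→d6:-→d7:-→d8:-→d9:-→d10:-→d11:-→d12:-→d13:-→d14:-→d15:-→d16:-→d17:-→d18:-→d19:-→d20:-→d21:-→d22:-→d23:-→d24:-→d25:-→d26:-→d27:-→d28:H0 -> H0
  lookup 29.172.180.224: bits 0 walk d0:H0→d1:- -> H0
  del 93.172.180.224/28 (clear depth 28)
  add 38.32.0.0/12 -> H2 at depth 12
  lookup 38.32.0.14: bits 001001100010 walk d0:H0→d1:-→d2:-→d3:-→d4:-→d5:-→d6:-→d7:-→d8:-→d9:-→d10:-→d11:-→d12:H2 -> H2
  add 123.0.0.0/10 -> H2 at depth 10
  lookup 38.32.0.6: bits 001001100010 walk d0:H0→d1:-→d2:-→d3:-→d4:-→d5:-→d6:-→d7:-→d8:-→d9:-→d10:-→d11:-→d12:H2 -> H2
  add 38.40.235.0/24 -> H3 at depth 24
  lookup 38.37.36.248: bits 001001100010 walk d0:H0→d1:-→d2:-→d3:-→d4:-→d5:-→d6:-→d7:-→d8:-→d9:-→d10:-→d11:-→d12:H2 -> H2
  add 123.0.48.0/20 -> H5 at depth 20
  add 0.0.0.0/0 -> H1 at depth 0
  del 38.32.0.0/12 (clear depth 12)
  add 93.172.0.0/14 -> H3 at depth 14
  add 64.0.0.0/2 -> H1 at depth 2
  lookup 64.0.199.14: bits 010 walk d0:H1→d1:-→d2:H1→d3:- -> H1
  add 93.172.180.224/28 -> H2 at depth 28

== LOOKUPS ==
["H0","H0","H2","H2","H2","H1"]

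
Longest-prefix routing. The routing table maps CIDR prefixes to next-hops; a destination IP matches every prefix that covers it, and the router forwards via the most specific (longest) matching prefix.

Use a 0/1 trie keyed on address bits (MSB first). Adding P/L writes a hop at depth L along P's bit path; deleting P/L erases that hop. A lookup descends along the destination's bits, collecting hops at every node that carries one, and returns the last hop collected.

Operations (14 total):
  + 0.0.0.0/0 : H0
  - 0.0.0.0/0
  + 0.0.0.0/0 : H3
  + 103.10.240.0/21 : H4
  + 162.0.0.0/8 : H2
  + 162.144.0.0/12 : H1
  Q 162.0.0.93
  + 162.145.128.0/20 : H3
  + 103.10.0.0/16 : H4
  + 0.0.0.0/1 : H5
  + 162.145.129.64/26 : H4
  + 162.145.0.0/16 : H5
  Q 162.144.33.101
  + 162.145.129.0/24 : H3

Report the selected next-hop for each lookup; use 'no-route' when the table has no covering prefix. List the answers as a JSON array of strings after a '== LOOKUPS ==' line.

Process each operation:
  + 0.0.0.0/0 (H0) depth=0
  del 0.0.0.0/0 (clear depth 0)
  + 0.0.0.0/0 (H3) depth=0
  + 103.10.240.0/21 (H4) depth=21
  + 162.0.0.0/8 (H2) depth=8
  + 162.144.0.0/12 (H1) depth=12
  Q 162.0.0.93: descend 10100010 ; hops seen [H3,H2] ; pick H2
  + 162.145.128.0/20 (H3) depth=20
  + 103.10.0.0/16 (H4) depth=16
  + 0.0.0.0/1 (H5) depth=1
  + 162.145.129.64/26 (H4) depth=26
  + 162.145.0.0/16 (H5) depth=16
  Q 162.144.33.101: descend 101000101001000 ; hops seen [H3,H2,H1] ; pick H1
  + 162.145.129.0/24 (H3) depth=24

== LOOKUPS ==
["H2","H1"]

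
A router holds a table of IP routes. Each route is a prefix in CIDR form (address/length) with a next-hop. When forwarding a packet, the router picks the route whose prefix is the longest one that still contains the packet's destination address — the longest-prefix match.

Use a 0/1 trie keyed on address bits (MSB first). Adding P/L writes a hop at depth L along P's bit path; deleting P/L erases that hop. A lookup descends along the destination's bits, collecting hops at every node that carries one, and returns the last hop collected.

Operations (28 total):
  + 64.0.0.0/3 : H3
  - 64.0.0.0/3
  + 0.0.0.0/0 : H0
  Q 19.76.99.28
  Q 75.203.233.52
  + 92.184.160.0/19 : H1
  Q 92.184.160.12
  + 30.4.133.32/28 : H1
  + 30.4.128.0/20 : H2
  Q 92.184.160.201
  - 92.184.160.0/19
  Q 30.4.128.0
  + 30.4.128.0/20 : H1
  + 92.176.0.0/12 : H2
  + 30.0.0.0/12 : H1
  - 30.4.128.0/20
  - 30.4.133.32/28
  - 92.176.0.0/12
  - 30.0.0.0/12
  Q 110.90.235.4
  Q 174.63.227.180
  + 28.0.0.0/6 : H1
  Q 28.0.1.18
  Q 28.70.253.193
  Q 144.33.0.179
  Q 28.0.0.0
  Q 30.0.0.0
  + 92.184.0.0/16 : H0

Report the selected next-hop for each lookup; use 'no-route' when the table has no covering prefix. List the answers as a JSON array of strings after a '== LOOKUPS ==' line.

Apply in order:
  add 64.0.0.0/3 -> H3 at depth 3
  - 64.0.0.0/3 clear@3
  add 0.0.0.0/0 -> H0 at depth 0
  ? 19.76.99.28  path d0:H0→d1:-  best=H0
  ? 75.203.233.52  path d0:H0→d1:-→d2:-→d3:-  best=H0
  add 92.184.160.0/19 -> H1 at depth 19
  ? 92.184.160.12  path d0:H0→d1:-→d2:-→d3:-→d4:-→d5:-→d6:-→d7:-→d8:-→d9:-→d10:-→d11:-→d12:-→d13:-→d14:-→d15:-→d16:-→d17:-→d18:-→d19:H1  best=H1
  add 30.4.133.32/28 -> H1 at depth 28
  add 30.4.128.0/20 -> H2 at depth 20
  ? 92.184.160.201  path d0:H0→d1:-→d2:-→d3:-→d4:-→d5:-→d6:-→d7:-→d8:-→d9:-→d10:-→d11:-→d12:-→d13:-→d14:-→d15:-→d16:-→d17:-→d18:-→d19:H1  best=H1
  - 92.184.160.0/19 clear@19
  ? 30.4.128.0  path d0:H0→d1:-→d2:-→d3:-→d4:-→d5:-→d6:-→d7:-→d8:-→d9:-→d10:-→d11:-→d12:-→d13:-→d14:-→d15:-→d16:-→d17:-→d18:-→d19:-→d20:H2→d21:-  best=H2
  add 30.4.128.0/20 -> H1 at depth 20
  add 92.176.0.0/12 -> H2 at depth 12
  add 30.0.0.0/12 -> H1 at depth 12
  - 30.4.128.0/20 clear@20
  - 30.4.133.32/28 clear@28
  - 92.176.0.0/12 clear@12
  - 30.0.0.0/12 clear@12
  ? 110.90.235.4  path d0:H0→d1:-→d2:-  best=H0
  ? 174.63.227.180  path d0:H0  best=H0
  add 28.0.0.0/6 -> H1 at depth 6
  ? 28.0.1.18  path d0:H0→d1:-→d2:-→d3:-→d4:-→d5:-→d6:H1  best=H1
  ? 28.70.253.193  path d0:H0→d1:-→d2:-→d3:-→d4:-→d5:-→d6:H1  best=H1
  ? 144.33.0.179  path d0:H0  best=H0
  ? 28.0.0.0  path d0:H0→d1:-→d2:-→d3:-→d4:-→d5:-→d6:H1  best=H1
  ? 30.0.0.0  path d0:H0→d1:-→d2:-→d3:-→d4:-→d5:-→d6:H1→d7:-→d8:-→d9:-→d10:-→d11:-→d12:-→d13:-  best=H1
  add 92.184.0.0/16 -> H0 at depth 16

== LOOKUPS ==
["H0","H0","H1","H1","H2","H0","H0","H1","H1","H0","H1","H1"]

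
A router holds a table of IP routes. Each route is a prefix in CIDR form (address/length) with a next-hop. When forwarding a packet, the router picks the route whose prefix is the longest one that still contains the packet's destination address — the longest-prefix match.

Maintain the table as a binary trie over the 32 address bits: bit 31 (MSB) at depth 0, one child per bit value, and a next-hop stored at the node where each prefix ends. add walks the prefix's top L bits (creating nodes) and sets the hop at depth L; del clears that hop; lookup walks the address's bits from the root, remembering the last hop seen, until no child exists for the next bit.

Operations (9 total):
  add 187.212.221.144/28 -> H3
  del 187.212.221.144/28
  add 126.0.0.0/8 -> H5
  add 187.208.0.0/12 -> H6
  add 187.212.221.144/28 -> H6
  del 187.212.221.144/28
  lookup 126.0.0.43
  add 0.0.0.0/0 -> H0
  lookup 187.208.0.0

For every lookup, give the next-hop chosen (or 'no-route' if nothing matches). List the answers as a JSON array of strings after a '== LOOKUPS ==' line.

Trace:
  + 187.212.221.144/28 (H3) depth=28
  del 187.212.221.144/28 (clear depth 28)
  + 126.0.0.0/8 (H5) depth=8
  + 187.208.0.0/12 (H6) depth=12
  + 187.212.221.144/28 (H6) depth=28
  del 187.212.221.144/28 (clear depth 28)
  Q 126.0.0.43: descend 01111110 ; hops seen [H5] ; pick H5
  + 0.0.0.0/0 (H0) depth=0
  Q 187.208.0.0: descend 1011101111010 ; hops seen [H0,H6] ; pick H6

== LOOKUPS ==
["H5","H6"]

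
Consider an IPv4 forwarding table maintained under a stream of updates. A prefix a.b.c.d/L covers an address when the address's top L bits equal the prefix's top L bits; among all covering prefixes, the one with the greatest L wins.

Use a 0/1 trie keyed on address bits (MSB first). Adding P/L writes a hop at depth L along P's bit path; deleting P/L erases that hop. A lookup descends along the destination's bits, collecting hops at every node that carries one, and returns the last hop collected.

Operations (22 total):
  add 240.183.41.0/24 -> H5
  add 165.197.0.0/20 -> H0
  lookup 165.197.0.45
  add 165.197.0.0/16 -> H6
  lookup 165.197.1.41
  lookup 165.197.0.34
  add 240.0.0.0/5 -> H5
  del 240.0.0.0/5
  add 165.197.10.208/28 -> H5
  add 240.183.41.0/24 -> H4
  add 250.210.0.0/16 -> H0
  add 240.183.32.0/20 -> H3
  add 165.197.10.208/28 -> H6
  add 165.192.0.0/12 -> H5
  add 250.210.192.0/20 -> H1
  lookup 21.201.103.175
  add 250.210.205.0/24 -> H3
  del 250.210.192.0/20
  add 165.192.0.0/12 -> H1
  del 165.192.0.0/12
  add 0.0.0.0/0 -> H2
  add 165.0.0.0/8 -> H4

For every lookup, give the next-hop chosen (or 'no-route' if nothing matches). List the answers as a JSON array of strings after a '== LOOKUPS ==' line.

Trace:
  add 240.183.41.0/24 -> H5 at depth 24
  add 165.197.0.0/20 -> H0 at depth 20
  ? 165.197.0.45  path d0:-→d1:-→d2:-→d3:-→d4:-→d5:-→d6:-→d7:-→d8:-→d9:-→d10:-→d11:-→d12:-→d13:-→d14:-→d15:-→d16:-→d17:-→d18:-→d19:-→d20:H0  best=H0
  add 165.197.0.0/16 -> H6 at depth 16
  ? 165.197.1.41  path d0:-→d1:-→d2:-→d3:-→d4:-→d5:-→d6:-→d7:-→d8:-→d9:-→d10:-→d11:-→d12:-→d13:-→d14:-→d15:-→d16:H6→d17:-→d18:-→d19:-→d20:H0  best=H0
  ? 165.197.0.34  path d0:-→d1:-→d2:-→d3:-→d4:-→d5:-→d6:-→d7:-→d8:-→d9:-→d10:-→d11:-→d12:-→d13:-→d14:-→d15:-→d16:H6→d17:-→d18:-→d19:-→d20:H0  best=H0
  add 240.0.0.0/5 -> H5 at depth 5
  del 240.0.0.0/5 (clear depth 5)
  add 165.197.10.208/28 -> H5 at depth 28
  add 240.183.41.0/24 -> H4 at depth 24
  add 250.210.0.0/16 -> H0 at depth 16
  add 240.183.32.0/20 -> H3 at depth 20
  add 165.197.10.208/28 -> H6 at depth 28
  add 165.192.0.0/12 -> H5 at depth 12
  add 250.210.192.0/20 -> H1 at depth 20
  ? 21.201.103.175  path d0:-  best=no-route
  add 250.210.205.0/24 -> H3 at depth 24
  del 250.210.192.0/20 (clear depth 20)
  add 165.192.0.0/12 -> H1 at depth 12
  del 165.192.0.0/12 (clear depth 12)
  add 0.0.0.0/0 -> H2 at depth 0
  add 165.0.0.0/8 -> H4 at depth 8

== LOOKUPS ==
["H0","H0","H0","no-route"]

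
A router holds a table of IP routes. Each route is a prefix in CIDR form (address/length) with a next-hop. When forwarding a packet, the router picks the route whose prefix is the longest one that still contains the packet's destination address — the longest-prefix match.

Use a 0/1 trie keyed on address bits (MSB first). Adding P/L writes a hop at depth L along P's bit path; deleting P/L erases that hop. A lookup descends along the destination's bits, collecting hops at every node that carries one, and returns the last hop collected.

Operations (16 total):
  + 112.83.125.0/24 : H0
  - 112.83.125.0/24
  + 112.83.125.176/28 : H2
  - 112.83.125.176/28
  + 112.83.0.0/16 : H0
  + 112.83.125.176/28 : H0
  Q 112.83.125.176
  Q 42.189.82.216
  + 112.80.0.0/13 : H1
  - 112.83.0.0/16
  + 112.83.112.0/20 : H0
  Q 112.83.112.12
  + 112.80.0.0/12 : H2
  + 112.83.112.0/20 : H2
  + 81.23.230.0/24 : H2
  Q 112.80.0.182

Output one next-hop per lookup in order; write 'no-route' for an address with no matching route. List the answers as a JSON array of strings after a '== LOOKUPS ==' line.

Apply in order:
  add 112.83.125.0/24 -> H0 at depth 24
  - 112.83.125.0/24 clear@24
  add 112.83.125.176/28 -> H2 at depth 28
  - 112.83.125.176/28 clear@28
  add 112.83.0.0/16 -> H0 at depth 16
  add 112.83.125.176/28 -> H0 at depth 28
  lookup 112.83.125.176: bits 0111000001010011011111011011 walk d0:-→d1:-→d2:-→d3:-→d4:-→d5:-→d6:-→d7:-→d8:-→d9:-→d10:-→d11:-→d12:-→d13:-→d14:-→d15:-→d16:H0→d17:-→d18:-→d19:-→d20:-→d21:-→d22:-→d23:-→d24:-→d25:-→d26:-→d27:-→d28:H0 -> H0
  lookup 42.189.82.216: bits 0 walk d0:-→d1:- -> no-route
  add 112.80.0.0/13 -> H1 at depth 13
  - 112.83.0.0/16 clear@16
  add 112.83.112.0/20 -> H0 at depth 20
  lookup 112.83.112.12: bits 01110000010100110111 walk d0:-→d1:-→d2:-→d3:-→d4:-→d5:-→d6:-→d7:-→d8:-→d9:-→d10:-→d11:-→d12:-→d13:H1→d14:-→d15:-→d16:-→d17:-→d18:-→d19:-→d20:H0 -> H0
  add 112.80.0.0/12 -> H2 at depth 12
  add 112.83.112.0/20 -> H2 at depth 20
  add 81.23.230.0/24 -> H2 at depth 24
  lookup 112.80.0.182: bits 01110000010100 walk d0:-→d1:-→d2:-→d3:-→d4:-→d5:-→d6:-→d7:-→d8:-→d9:-→d10:-→d11:-→d12:H2→d13:H1→d14:- -> H1

== LOOKUPS ==
["H0","no-route","H0","H1"]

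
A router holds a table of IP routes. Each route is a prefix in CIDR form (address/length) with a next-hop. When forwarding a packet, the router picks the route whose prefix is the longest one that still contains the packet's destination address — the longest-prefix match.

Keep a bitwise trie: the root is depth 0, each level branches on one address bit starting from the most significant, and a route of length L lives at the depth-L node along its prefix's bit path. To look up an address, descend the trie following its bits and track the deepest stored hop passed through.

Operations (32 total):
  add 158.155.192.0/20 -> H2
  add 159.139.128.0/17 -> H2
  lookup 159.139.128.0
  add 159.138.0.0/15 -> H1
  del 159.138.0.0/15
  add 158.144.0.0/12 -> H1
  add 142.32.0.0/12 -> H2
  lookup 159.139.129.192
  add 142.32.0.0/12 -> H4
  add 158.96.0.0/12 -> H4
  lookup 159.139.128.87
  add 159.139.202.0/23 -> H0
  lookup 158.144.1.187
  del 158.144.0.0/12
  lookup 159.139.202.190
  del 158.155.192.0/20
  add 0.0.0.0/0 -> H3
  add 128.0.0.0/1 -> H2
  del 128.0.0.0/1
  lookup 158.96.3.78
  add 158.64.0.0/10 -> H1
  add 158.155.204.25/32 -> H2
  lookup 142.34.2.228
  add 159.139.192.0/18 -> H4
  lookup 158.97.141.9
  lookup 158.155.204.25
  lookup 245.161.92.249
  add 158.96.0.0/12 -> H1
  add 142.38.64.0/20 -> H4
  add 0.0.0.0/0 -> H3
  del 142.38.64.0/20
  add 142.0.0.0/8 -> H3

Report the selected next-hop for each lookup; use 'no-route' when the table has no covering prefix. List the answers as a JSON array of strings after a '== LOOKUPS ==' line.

Apply in order:
  add 158.155.192.0/20 -> H2 at depth 20
  add 159.139.128.0/17 -> H2 at depth 17
  Q 159.139.128.0: descend 10011111100010111 ; hops seen [H2] ; pick H2
  add 159.138.0.0/15 -> H1 at depth 15
  del 159.138.0.0/15 (clear depth 15)
  add 158.144.0.0/12 -> H1 at depth 12
  add 142.32.0.0/12 -> H2 at depth 12
  Q 159.139.129.192: descend 10011111100010111 ; hops seen [H2] ; pick H2
  add 142.32.0.0/12 -> H4 at depth 12
  add 158.96.0.0/12 -> H4 at depth 12
  Q 159.139.128.87: descend 10011111100010111 ; hops seen [H2] ; pick H2
  add 159.139.202.0/23 -> H0 at depth 23
  Q 158.144.1.187: descend 100111101001 ; hops seen [H1] ; pick H1
  del 158.144.0.0/12 (clear depth 12)
  Q 159.139.202.190: descend 10011111100010111100101 ; hops seen [H2,H0] ; pick H0
  del 158.155.192.0/20 (clear depth 20)
  add 0.0.0.0/0 -> H3 at depth 0
  add 128.0.0.0/1 -> H2 at depth 1
  del 128.0.0.0/1 (clear depth 1)
  Q 158.96.3.78: descend 100111100110 ; hops seen [H3,H4] ; pick H4
  add 158.64.0.0/10 -> H1 at depth 10
  add 158.155.204.25/32 -> H2 at depth 32
  Q 142.34.2.228: descend 100011100010 ; hops seen [H3,H4] ; pick H4
  add 159.139.192.0/18 -> H4 at depth 18
  Q 158.97.141.9: descend 100111100110 ; hops seen [H3,H1,H4] ; pick H4
  Q 158.155.204.25: descend 10011110100110111100110000011001 ; hops seen [H3,H2] ; pick H2
  Q 245.161.92.249: descend 1 ; hops seen [H3] ; pick H3
  add 158.96.0.0/12 -> H1 at depth 12
  add 142.38.64.0/20 -> H4 at depth 20
  add 0.0.0.0/0 -> H3 at depth 0
  del 142.38.64.0/20 (clear depth 20)
  add 142.0.0.0/8 -> H3 at depth 8

== LOOKUPS ==
["H2","H2","H2","H1","H0","H4","H4","H4","H2","H3"]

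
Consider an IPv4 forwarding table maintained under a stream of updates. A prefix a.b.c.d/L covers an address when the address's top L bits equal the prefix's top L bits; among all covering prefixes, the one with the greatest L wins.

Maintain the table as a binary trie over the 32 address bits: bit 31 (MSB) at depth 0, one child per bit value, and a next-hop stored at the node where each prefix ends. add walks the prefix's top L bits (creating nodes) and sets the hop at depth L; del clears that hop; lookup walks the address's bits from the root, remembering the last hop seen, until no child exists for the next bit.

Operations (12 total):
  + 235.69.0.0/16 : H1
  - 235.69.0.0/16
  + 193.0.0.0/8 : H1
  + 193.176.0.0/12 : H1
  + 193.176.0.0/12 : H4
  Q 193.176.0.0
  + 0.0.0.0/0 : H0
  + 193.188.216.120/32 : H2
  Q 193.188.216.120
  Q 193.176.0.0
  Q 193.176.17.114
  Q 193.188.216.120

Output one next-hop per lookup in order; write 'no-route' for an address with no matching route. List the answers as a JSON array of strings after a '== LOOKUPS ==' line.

Process each operation:
  add 235.69.0.0/16 -> H1 at depth 16
  del 235.69.0.0/16 (clear depth 16)
  add 193.0.0.0/8 -> H1 at depth 8
  add 193.176.0.0/12 -> H1 at depth 12
  add 193.176.0.0/12 -> H4 at depth 12
  Q 193.176.0.0: descend 110000011011 ; hops seen [H1,H4] ; pick H4
  add 0.0.0.0/0 -> H0 at depth 0
  add 193.188.216.120/32 -> H2 at depth 32
  Q 193.188.216.120: descend 11000001101111001101100001111000 ; hops seen [H0,H1,H4,H2] ; pick H2
  Q 193.176.0.0: descend 110000011011 ; hops seen [H0,H1,H4] ; pick H4
  Q 193.176.17.114: descend 110000011011 ; hops seen [H0,H1,H4] ; pick H4
  Q 193.188.216.120: descend 11000001101111001101100001111000 ; hops seen [H0,H1,H4,H2] ; pick H2

== LOOKUPS ==
["H4","H2","H4","H4","H2"]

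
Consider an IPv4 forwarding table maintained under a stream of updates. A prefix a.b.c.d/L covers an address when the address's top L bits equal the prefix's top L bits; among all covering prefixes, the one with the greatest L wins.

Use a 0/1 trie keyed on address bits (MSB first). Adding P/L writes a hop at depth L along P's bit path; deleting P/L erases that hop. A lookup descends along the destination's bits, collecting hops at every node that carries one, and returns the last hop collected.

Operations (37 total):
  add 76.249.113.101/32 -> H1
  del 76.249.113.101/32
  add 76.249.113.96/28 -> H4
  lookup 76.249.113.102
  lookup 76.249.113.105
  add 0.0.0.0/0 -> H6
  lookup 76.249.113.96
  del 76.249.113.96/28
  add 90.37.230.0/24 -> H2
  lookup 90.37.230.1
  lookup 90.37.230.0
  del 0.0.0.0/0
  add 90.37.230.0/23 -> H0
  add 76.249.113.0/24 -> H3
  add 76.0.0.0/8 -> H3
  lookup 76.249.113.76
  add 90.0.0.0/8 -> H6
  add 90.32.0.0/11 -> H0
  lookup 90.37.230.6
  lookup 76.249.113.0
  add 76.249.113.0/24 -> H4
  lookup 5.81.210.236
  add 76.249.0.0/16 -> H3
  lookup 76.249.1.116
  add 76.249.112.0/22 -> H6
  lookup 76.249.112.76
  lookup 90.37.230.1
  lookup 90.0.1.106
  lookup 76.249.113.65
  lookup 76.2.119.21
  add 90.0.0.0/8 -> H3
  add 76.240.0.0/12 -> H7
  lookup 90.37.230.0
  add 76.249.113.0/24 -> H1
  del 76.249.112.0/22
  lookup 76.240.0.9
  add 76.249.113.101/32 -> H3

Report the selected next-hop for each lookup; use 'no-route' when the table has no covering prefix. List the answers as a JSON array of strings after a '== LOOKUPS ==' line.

Apply in order:
  add 76.249.113.101/32 -> H1 at depth 32
  - 76.249.113.101/32 clear@32
  add 76.249.113.96/28 -> H4 at depth 28
  ? 76.249.113.102  path d0:-→d1:-→d2:-→d3:-→d4:-→d5:-→d6:-→d7:-→d8:-→d9:-→d10:-→d11:-→d12:-→d13:-→d14:-→d15:-→d16:-→d17:-→d18:-→d19:-→d20:-→d21:-→d22:-→d23:-→d24:-→d25:-→d26:-→d27:-→d28:H4→d29:-→d30:-  best=H4
  ? 76.249.113.105  path d0:-→d1:-→d2:-→d3:-→d4:-→d5:-→d6:-→d7:-→d8:-→d9:-→d10:-→d11:-→d12:-→d13:-→d14:-→d15:-→d16:-→d17:-→d18:-→d19:-→d20:-→d21:-→d22:-→d23:-→d24:-→d25:-→d26:-→d27:-→d28:H4  best=H4
  add 0.0.0.0/0 -> H6 at depth 0
  ? 76.249.113.96  path d0:H6→d1:-→d2:-→d3:-→d4:-→d5:-→d6:-→d7:-→d8:-→d9:-→d10:-→d11:-→d12:-→d13:-→d14:-→d15:-→d16:-→d17:-→d18:-→d19:-→d20:-→d21:-→d22:-→d23:-→d24:-→d25:-→d26:-→d27:-→d28:H4→d29:-  best=H4
  - 76.249.113.96/28 clear@28
  add 90.37.230.0/24 -> H2 at depth 24
  ? 90.37.230.1  path d0:H6→d1:-→d2:-→d3:-→d4:-→d5:-→d6:-→d7:-→d8:-→d9:-→d10:-→d11:-→d12:-→d13:-→d14:-→d15:-→d16:-→d17:-→d18:-→d19:-→d20:-→d21:-→d22:-→d23:-→d24:H2  best=H2
  ? 90.37.230.0  path d0:H6→d1:-→d2:-→d3:-→d4:-→d5:-→d6:-→d7:-→d8:-→d9:-→d10:-→d11:-→d12:-→d13:-→d14:-→d15:-→d16:-→d17:-→d18:-→d19:-→d20:-→d21:-→d22:-→d23:-→d24:H2  best=H2
  - 0.0.0.0/0 clear@0
  add 90.37.230.0/23 -> H0 at depth 23
  add 76.249.113.0/24 -> H3 at depth 24
  add 76.0.0.0/8 -> H3 at depth 8
  ? 76.249.113.76  path d0:-→d1:-→d2:-→d3:-→d4:-→d5:-→d6:-→d7:-→d8:H3→d9:-→d10:-→d11:-→d12:-→d13:-→d14:-→d15:-→d16:-→d17:-→d18:-→d19:-→d20:-→d21:-→d22:-→d23:-→d24:H3→d25:-→d26:-  best=H3
  add 90.0.0.0/8 -> H6 at depth 8
  add 90.32.0.0/11 -> H0 at depth 11
  ? 90.37.230.6  path d0:-→d1:-→d2:-→d3:-→d4:-→d5:-→d6:-→d7:-→d8:H6→d9:-→d10:-→d11:H0→d12:-→d13:-→d14:-→d15:-→d16:-→d17:-→d18:-→d19:-→d20:-→d21:-→d22:-→d23:H0→d24:H2  best=H2
  ? 76.249.113.0  path d0:-→d1:-→d2:-→d3:-→d4:-→d5:-→d6:-→d7:-→d8:H3→d9:-→d10:-→d11:-→d12:-→d13:-→d14:-→d15:-→d16:-→d17:-→d18:-→d19:-→d20:-→d21:-→d22:-→d23:-→d24:H3→d25:-  best=H3
  add 76.249.113.0/24 -> H4 at depth 24
  ? 5.81.210.236  path d0:-→d1:-  best=no-route
  add 76.249.0.0/16 -> H3 at depth 16
  ? 76.249.1.116  path d0:-→d1:-→d2:-→d3:-→d4:-→d5:-→d6:-→d7:-→d8:H3→d9:-→d10:-→d11:-→d12:-→d13:-→d14:-→d15:-→d16:H3→d17:-  best=H3
  add 76.249.112.0/22 -> H6 at depth 22
  ? 76.249.112.76  path d0:-→d1:-→d2:-→d3:-→d4:-→d5:-→d6:-→d7:-→d8:H3→d9:-→d10:-→d11:-→d12:-→d13:-→d14:-→d15:-→d16:H3→d17:-→d18:-→d19:-→d20:-→d21:-→d22:H6→d23:-  best=H6
  ? 90.37.230.1  path d0:-→d1:-→d2:-→d3:-→d4:-→d5:-→d6:-→d7:-→d8:H6→d9:-→d10:-→d11:H0→d12:-→d13:-→d14:-→d15:-→d16:-→d17:-→d18:-→d19:-→d20:-→d21:-→d22:-→d23:H0→d24:H2  best=H2
  ? 90.0.1.106  path d0:-→d1:-→d2:-→d3:-→d4:-→d5:-→d6:-→d7:-→d8:H6→d9:-→d10:-  best=H6
  ? 76.249.113.65  path d0:-→d1:-→d2:-→d3:-→d4:-→d5:-→d6:-→d7:-→d8:H3→d9:-→d10:-→d11:-→d12:-→d13:-→d14:-→d15:-→d16:H3→d17:-→d18:-→d19:-→d20:-→d21:-→d22:H6→d23:-→d24:H4→d25:-→d26:-  best=H4
  ? 76.2.119.21  path d0:-→d1:-→d2:-→d3:-→d4:-→d5:-→d6:-→d7:-→d8:H3  best=H3
  add 90.0.0.0/8 -> H3 at depth 8
  add 76.240.0.0/12 -> H7 at depth 12
  ? 90.37.230.0  path d0:-→d1:-→d2:-→d3:-→d4:-→d5:-→d6:-→d7:-→d8:H3→d9:-→d10:-→d11:H0→d12:-→d13:-→d14:-→d15:-→d16:-→d17:-→d18:-→d19:-→d20:-→d21:-→d22:-→d23:H0→d24:H2  best=H2
  add 76.249.113.0/24 -> H1 at depth 24
  - 76.249.112.0/22 clear@22
  ? 76.240.0.9  path d0:-→d1:-→d2:-→d3:-→d4:-→d5:-→d6:-→d7:-→d8:H3→d9:-→d10:-→d11:-→d12:H7  best=H7
  add 76.249.113.101/32 -> H3 at depth 32

== LOOKUPS ==
["H4","H4","H4","H2","H2","H3","H2","H3","no-route","H3","H6","H2","H6","H4","H3","H2","H7"]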